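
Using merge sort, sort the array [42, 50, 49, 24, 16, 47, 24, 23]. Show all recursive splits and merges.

Merge sort trace:

Split: [42, 50, 49, 24, 16, 47, 24, 23] -> [42, 50, 49, 24] and [16, 47, 24, 23]
  Split: [42, 50, 49, 24] -> [42, 50] and [49, 24]
    Split: [42, 50] -> [42] and [50]
    Merge: [42] + [50] -> [42, 50]
    Split: [49, 24] -> [49] and [24]
    Merge: [49] + [24] -> [24, 49]
  Merge: [42, 50] + [24, 49] -> [24, 42, 49, 50]
  Split: [16, 47, 24, 23] -> [16, 47] and [24, 23]
    Split: [16, 47] -> [16] and [47]
    Merge: [16] + [47] -> [16, 47]
    Split: [24, 23] -> [24] and [23]
    Merge: [24] + [23] -> [23, 24]
  Merge: [16, 47] + [23, 24] -> [16, 23, 24, 47]
Merge: [24, 42, 49, 50] + [16, 23, 24, 47] -> [16, 23, 24, 24, 42, 47, 49, 50]

Final sorted array: [16, 23, 24, 24, 42, 47, 49, 50]

The merge sort proceeds by recursively splitting the array and merging sorted halves.
After all merges, the sorted array is [16, 23, 24, 24, 42, 47, 49, 50].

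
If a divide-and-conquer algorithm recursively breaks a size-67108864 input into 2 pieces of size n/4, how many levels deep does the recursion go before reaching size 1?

For divide and conquer with division factor 4:

Problem sizes at each level:
Level 0: 67108864
Level 1: 16777216
Level 2: 4194304
Level 3: 1048576
Level 4: 262144
Level 5: 65536
Level 6: 16384
Level 7: 4096
Level 8: 1024
Level 9: 256
Level 10: 64
Level 11: 16
Level 12: 4
Level 13: 1

The root is level 0 and the size-1 base case is level 13 (the tree spans levels 0 through 13, i.e. 14 levels counting the root), so the depth is the number of divisions: log_4(67108864) = 13

The recursion tree depth is log_4(67108864) = 13. At each level, the problem size is divided by 4, so it takes 13 divisions to reduce to a base case of size 1. The algorithm makes 2 recursive calls at each level.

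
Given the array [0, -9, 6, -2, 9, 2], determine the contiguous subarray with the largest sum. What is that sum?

Using Kadane's algorithm on [0, -9, 6, -2, 9, 2]:

Scanning through the array:
Position 1 (value -9): max_ending_here = -9, max_so_far = 0
Position 2 (value 6): max_ending_here = 6, max_so_far = 6
Position 3 (value -2): max_ending_here = 4, max_so_far = 6
Position 4 (value 9): max_ending_here = 13, max_so_far = 13
Position 5 (value 2): max_ending_here = 15, max_so_far = 15

Maximum subarray: [6, -2, 9, 2]
Maximum sum: 15

The maximum subarray is [6, -2, 9, 2] with sum 15. This subarray runs from index 2 to index 5.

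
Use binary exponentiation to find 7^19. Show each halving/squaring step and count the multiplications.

Computing 7^19 by squaring (build up from 7^1; each line after the first costs one multiplication):

7^1 = 7
7^2 = (7^1)^2 = 7^2 = 49
7^4 = (7^2)^2 = 49^2 = 2401
7^8 = (7^4)^2 = 2401^2 = 5764801
7^9 = 7 * 7^8 = 7 * 5764801 = 40353607
7^18 = (7^9)^2 = 40353607^2 = 1628413597910449
7^19 = 7 * 7^18 = 7 * 1628413597910449 = 11398895185373143

Result: 11398895185373143
Multiplications needed: 6 (6 lines after 7^1)

7^19 = 11398895185373143. Using exponentiation by squaring, this requires 6 multiplications. The key idea: if the exponent is even, square the half-power; if odd, multiply by the base once.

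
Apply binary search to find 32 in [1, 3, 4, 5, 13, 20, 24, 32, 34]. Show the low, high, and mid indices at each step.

Binary search for 32 in [1, 3, 4, 5, 13, 20, 24, 32, 34]:

lo=0, hi=8, mid=4, arr[mid]=13 -> 13 < 32, search right half
lo=5, hi=8, mid=6, arr[mid]=24 -> 24 < 32, search right half
lo=7, hi=8, mid=7, arr[mid]=32 -> Found target at index 7!

Binary search finds 32 at index 7 after 3 comparisons. The search repeatedly halves the search space by comparing with the middle element.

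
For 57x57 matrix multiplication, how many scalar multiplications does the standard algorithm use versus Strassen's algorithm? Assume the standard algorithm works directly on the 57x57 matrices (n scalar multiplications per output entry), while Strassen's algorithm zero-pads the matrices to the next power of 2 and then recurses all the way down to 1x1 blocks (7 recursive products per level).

Matrix multiplication for 57x57 matrices:

Strassen's algorithm requires power-of-2 dimensions. Pad 57x57 to 64x64 (next power of 2).

Standard algorithm: 57^3 = 185193 multiplications
Strassen's algorithm: 7^(log2(64)) = 7^6 = 117649 multiplications
Savings: 185193 - 117649 = 67544 multiplications

Standard: 185193 multiplications (57^3). Strassen: 117649 multiplications (7^6, after padding to 64x64). Strassen reduces 8 recursive multiplications to 7 at each level.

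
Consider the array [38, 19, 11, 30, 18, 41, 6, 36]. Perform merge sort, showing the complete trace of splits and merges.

Merge sort trace:

Split: [38, 19, 11, 30, 18, 41, 6, 36] -> [38, 19, 11, 30] and [18, 41, 6, 36]
  Split: [38, 19, 11, 30] -> [38, 19] and [11, 30]
    Split: [38, 19] -> [38] and [19]
    Merge: [38] + [19] -> [19, 38]
    Split: [11, 30] -> [11] and [30]
    Merge: [11] + [30] -> [11, 30]
  Merge: [19, 38] + [11, 30] -> [11, 19, 30, 38]
  Split: [18, 41, 6, 36] -> [18, 41] and [6, 36]
    Split: [18, 41] -> [18] and [41]
    Merge: [18] + [41] -> [18, 41]
    Split: [6, 36] -> [6] and [36]
    Merge: [6] + [36] -> [6, 36]
  Merge: [18, 41] + [6, 36] -> [6, 18, 36, 41]
Merge: [11, 19, 30, 38] + [6, 18, 36, 41] -> [6, 11, 18, 19, 30, 36, 38, 41]

Final sorted array: [6, 11, 18, 19, 30, 36, 38, 41]

The merge sort proceeds by recursively splitting the array and merging sorted halves.
After all merges, the sorted array is [6, 11, 18, 19, 30, 36, 38, 41].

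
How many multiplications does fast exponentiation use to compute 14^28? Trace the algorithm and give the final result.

Computing 14^28 by squaring (build up from 14^1; each line after the first costs one multiplication):

14^1 = 14
14^2 = (14^1)^2 = 14^2 = 196
14^3 = 14 * 14^2 = 14 * 196 = 2744
14^6 = (14^3)^2 = 2744^2 = 7529536
14^7 = 14 * 14^6 = 14 * 7529536 = 105413504
14^14 = (14^7)^2 = 105413504^2 = 11112006825558016
14^28 = (14^14)^2 = 11112006825558016^2 = 123476695691247935826229781856256

Result: 123476695691247935826229781856256
Multiplications needed: 6 (6 lines after 14^1)

14^28 = 123476695691247935826229781856256. Using exponentiation by squaring, this requires 6 multiplications. The key idea: if the exponent is even, square the half-power; if odd, multiply by the base once.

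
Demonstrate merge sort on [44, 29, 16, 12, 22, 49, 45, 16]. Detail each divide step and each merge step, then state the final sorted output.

Merge sort trace:

Split: [44, 29, 16, 12, 22, 49, 45, 16] -> [44, 29, 16, 12] and [22, 49, 45, 16]
  Split: [44, 29, 16, 12] -> [44, 29] and [16, 12]
    Split: [44, 29] -> [44] and [29]
    Merge: [44] + [29] -> [29, 44]
    Split: [16, 12] -> [16] and [12]
    Merge: [16] + [12] -> [12, 16]
  Merge: [29, 44] + [12, 16] -> [12, 16, 29, 44]
  Split: [22, 49, 45, 16] -> [22, 49] and [45, 16]
    Split: [22, 49] -> [22] and [49]
    Merge: [22] + [49] -> [22, 49]
    Split: [45, 16] -> [45] and [16]
    Merge: [45] + [16] -> [16, 45]
  Merge: [22, 49] + [16, 45] -> [16, 22, 45, 49]
Merge: [12, 16, 29, 44] + [16, 22, 45, 49] -> [12, 16, 16, 22, 29, 44, 45, 49]

Final sorted array: [12, 16, 16, 22, 29, 44, 45, 49]

The merge sort proceeds by recursively splitting the array and merging sorted halves.
After all merges, the sorted array is [12, 16, 16, 22, 29, 44, 45, 49].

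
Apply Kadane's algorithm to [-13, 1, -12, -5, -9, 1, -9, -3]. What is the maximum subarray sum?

Using Kadane's algorithm on [-13, 1, -12, -5, -9, 1, -9, -3]:

Scanning through the array:
Position 1 (value 1): max_ending_here = 1, max_so_far = 1
Position 2 (value -12): max_ending_here = -11, max_so_far = 1
Position 3 (value -5): max_ending_here = -5, max_so_far = 1
Position 4 (value -9): max_ending_here = -9, max_so_far = 1
Position 5 (value 1): max_ending_here = 1, max_so_far = 1
Position 6 (value -9): max_ending_here = -8, max_so_far = 1
Position 7 (value -3): max_ending_here = -3, max_so_far = 1

Maximum subarray: [1]
Maximum sum: 1

The maximum subarray is [1] with sum 1. This subarray runs from index 1 to index 1.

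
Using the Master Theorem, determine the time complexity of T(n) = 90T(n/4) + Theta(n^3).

Master Theorem for T(n) = 90T(n/4) + O(n^3):

a = 90, b = 4, c = 3
log_b(a) = log_4(90) = 3.2459

Case 1: c = 3 < log_4(90) = 3.2459
T(n) = O(n^(log_4 90))

For T(n) = 90T(n/4) + O(n^3): log_4(90) = 3.2459. This is Case 1 of the Master Theorem (c < log_b(a), work dominated by leaves), giving O(n^(log_4 90)).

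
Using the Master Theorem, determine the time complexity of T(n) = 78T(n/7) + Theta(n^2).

Master Theorem for T(n) = 78T(n/7) + O(n^2):

a = 78, b = 7, c = 2
log_b(a) = log_7(78) = 2.2389

Case 1: c = 2 < log_7(78) = 2.2389
T(n) = O(n^(log_7 78))

For T(n) = 78T(n/7) + O(n^2): log_7(78) = 2.2389. This is Case 1 of the Master Theorem (c < log_b(a), work dominated by leaves), giving O(n^(log_7 78)).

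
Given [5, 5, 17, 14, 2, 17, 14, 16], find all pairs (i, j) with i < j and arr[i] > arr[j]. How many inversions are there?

Finding inversions in [5, 5, 17, 14, 2, 17, 14, 16]:

(0, 4): arr[0]=5 > arr[4]=2
(1, 4): arr[1]=5 > arr[4]=2
(2, 3): arr[2]=17 > arr[3]=14
(2, 4): arr[2]=17 > arr[4]=2
(2, 6): arr[2]=17 > arr[6]=14
(2, 7): arr[2]=17 > arr[7]=16
(3, 4): arr[3]=14 > arr[4]=2
(5, 6): arr[5]=17 > arr[6]=14
(5, 7): arr[5]=17 > arr[7]=16

Total inversions: 9

The array has 9 inversion(s): (0,4), (1,4), (2,3), (2,4), (2,6), (2,7), (3,4), (5,6), (5,7). Each pair (i,j) satisfies i < j and arr[i] > arr[j].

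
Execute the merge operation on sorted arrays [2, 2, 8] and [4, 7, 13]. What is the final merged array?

Merging process:

Compare 2 vs 4: take 2 from left. Merged: [2]
Compare 2 vs 4: take 2 from left. Merged: [2, 2]
Compare 8 vs 4: take 4 from right. Merged: [2, 2, 4]
Compare 8 vs 7: take 7 from right. Merged: [2, 2, 4, 7]
Compare 8 vs 13: take 8 from left. Merged: [2, 2, 4, 7, 8]
Append remaining from right: [13]. Merged: [2, 2, 4, 7, 8, 13]

Final merged array: [2, 2, 4, 7, 8, 13]
Total comparisons: 5

The merged array is [2, 2, 4, 7, 8, 13], requiring 5 comparisons. The merge step runs in O(n) time where n is the total number of elements.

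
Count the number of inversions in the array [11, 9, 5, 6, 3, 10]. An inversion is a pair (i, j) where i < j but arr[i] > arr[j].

Finding inversions in [11, 9, 5, 6, 3, 10]:

(0, 1): arr[0]=11 > arr[1]=9
(0, 2): arr[0]=11 > arr[2]=5
(0, 3): arr[0]=11 > arr[3]=6
(0, 4): arr[0]=11 > arr[4]=3
(0, 5): arr[0]=11 > arr[5]=10
(1, 2): arr[1]=9 > arr[2]=5
(1, 3): arr[1]=9 > arr[3]=6
(1, 4): arr[1]=9 > arr[4]=3
(2, 4): arr[2]=5 > arr[4]=3
(3, 4): arr[3]=6 > arr[4]=3

Total inversions: 10

The array has 10 inversion(s): (0,1), (0,2), (0,3), (0,4), (0,5), (1,2), (1,3), (1,4), (2,4), (3,4). Each pair (i,j) satisfies i < j and arr[i] > arr[j].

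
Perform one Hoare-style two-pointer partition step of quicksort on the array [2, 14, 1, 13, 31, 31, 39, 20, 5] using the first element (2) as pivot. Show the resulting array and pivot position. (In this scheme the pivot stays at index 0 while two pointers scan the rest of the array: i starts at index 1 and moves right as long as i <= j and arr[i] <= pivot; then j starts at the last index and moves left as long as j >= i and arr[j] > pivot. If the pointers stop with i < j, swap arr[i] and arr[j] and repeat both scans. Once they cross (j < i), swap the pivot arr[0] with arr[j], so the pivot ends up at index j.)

Hoare-style two-pointer partition with pivot = 2:

Initial array: [2, 14, 1, 13, 31, 31, 39, 20, 5]

Pointers start at i = 1, j = 8.
i stops at index 1 (arr[1]=14 > 2), j stops at index 2 (arr[2]=1 <= 2): swap arr[1] and arr[2], array becomes [2, 1, 14, 13, 31, 31, 39, 20, 5]
i ends at 2, j ends at 1: the pointers have crossed (j < i), so scanning stops.

Swap pivot arr[0] with arr[1] to place pivot at position 1: [1, 2, 14, 13, 31, 31, 39, 20, 5]
Pivot position: 1

After partitioning with pivot 2, the array becomes [1, 2, 14, 13, 31, 31, 39, 20, 5]. The pivot is placed at index 1. All elements to the left of the pivot are <= 2, and all elements to the right are > 2.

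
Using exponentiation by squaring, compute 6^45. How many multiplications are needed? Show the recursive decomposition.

Computing 6^45 by squaring (build up from 6^1; each line after the first costs one multiplication):

6^1 = 6
6^2 = (6^1)^2 = 6^2 = 36
6^4 = (6^2)^2 = 36^2 = 1296
6^5 = 6 * 6^4 = 6 * 1296 = 7776
6^10 = (6^5)^2 = 7776^2 = 60466176
6^11 = 6 * 6^10 = 6 * 60466176 = 362797056
6^22 = (6^11)^2 = 362797056^2 = 131621703842267136
6^44 = (6^22)^2 = 131621703842267136^2 = 17324272922341479351919144385642496
6^45 = 6 * 6^44 = 6 * 17324272922341479351919144385642496 = 103945637534048876111514866313854976

Result: 103945637534048876111514866313854976
Multiplications needed: 8 (8 lines after 6^1)

6^45 = 103945637534048876111514866313854976. Using exponentiation by squaring, this requires 8 multiplications. The key idea: if the exponent is even, square the half-power; if odd, multiply by the base once.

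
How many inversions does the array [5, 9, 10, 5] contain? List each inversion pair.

Finding inversions in [5, 9, 10, 5]:

(1, 3): arr[1]=9 > arr[3]=5
(2, 3): arr[2]=10 > arr[3]=5

Total inversions: 2

The array has 2 inversion(s): (1,3), (2,3). Each pair (i,j) satisfies i < j and arr[i] > arr[j].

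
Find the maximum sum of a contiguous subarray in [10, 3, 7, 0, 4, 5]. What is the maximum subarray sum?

Using Kadane's algorithm on [10, 3, 7, 0, 4, 5]:

Scanning through the array:
Position 1 (value 3): max_ending_here = 13, max_so_far = 13
Position 2 (value 7): max_ending_here = 20, max_so_far = 20
Position 3 (value 0): max_ending_here = 20, max_so_far = 20
Position 4 (value 4): max_ending_here = 24, max_so_far = 24
Position 5 (value 5): max_ending_here = 29, max_so_far = 29

Maximum subarray: [10, 3, 7, 0, 4, 5]
Maximum sum: 29

The maximum subarray is [10, 3, 7, 0, 4, 5] with sum 29. This subarray runs from index 0 to index 5.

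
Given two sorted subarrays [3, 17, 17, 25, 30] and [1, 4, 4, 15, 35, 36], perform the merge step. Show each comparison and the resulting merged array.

Merging process:

Compare 3 vs 1: take 1 from right. Merged: [1]
Compare 3 vs 4: take 3 from left. Merged: [1, 3]
Compare 17 vs 4: take 4 from right. Merged: [1, 3, 4]
Compare 17 vs 4: take 4 from right. Merged: [1, 3, 4, 4]
Compare 17 vs 15: take 15 from right. Merged: [1, 3, 4, 4, 15]
Compare 17 vs 35: take 17 from left. Merged: [1, 3, 4, 4, 15, 17]
Compare 17 vs 35: take 17 from left. Merged: [1, 3, 4, 4, 15, 17, 17]
Compare 25 vs 35: take 25 from left. Merged: [1, 3, 4, 4, 15, 17, 17, 25]
Compare 30 vs 35: take 30 from left. Merged: [1, 3, 4, 4, 15, 17, 17, 25, 30]
Append remaining from right: [35, 36]. Merged: [1, 3, 4, 4, 15, 17, 17, 25, 30, 35, 36]

Final merged array: [1, 3, 4, 4, 15, 17, 17, 25, 30, 35, 36]
Total comparisons: 9

The merged array is [1, 3, 4, 4, 15, 17, 17, 25, 30, 35, 36], requiring 9 comparisons. The merge step runs in O(n) time where n is the total number of elements.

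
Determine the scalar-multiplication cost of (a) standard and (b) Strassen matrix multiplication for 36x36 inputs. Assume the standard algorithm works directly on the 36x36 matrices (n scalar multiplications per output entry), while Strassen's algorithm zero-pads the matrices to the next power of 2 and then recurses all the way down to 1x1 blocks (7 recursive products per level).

Matrix multiplication for 36x36 matrices:

Strassen's algorithm requires power-of-2 dimensions. Pad 36x36 to 64x64 (next power of 2).

Standard algorithm: 36^3 = 46656 multiplications
Strassen's algorithm: 7^(log2(64)) = 7^6 = 117649 multiplications
Difference: 46656 - 117649 = -70993 (Strassen uses MORE here due to padding overhead — for small or just-over-power-of-2 n, padding can outweigh the per-level savings)

Standard: 46656 multiplications (36^3). Strassen: 117649 multiplications (7^6, after padding to 64x64). Strassen reduces 8 recursive multiplications to 7 at each level.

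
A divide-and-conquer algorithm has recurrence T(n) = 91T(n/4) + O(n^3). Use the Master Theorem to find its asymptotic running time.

Master Theorem for T(n) = 91T(n/4) + O(n^3):

a = 91, b = 4, c = 3
log_b(a) = log_4(91) = 3.2539

Case 1: c = 3 < log_4(91) = 3.2539
T(n) = O(n^(log_4 91))

For T(n) = 91T(n/4) + O(n^3): log_4(91) = 3.2539. This is Case 1 of the Master Theorem (c < log_b(a), work dominated by leaves), giving O(n^(log_4 91)).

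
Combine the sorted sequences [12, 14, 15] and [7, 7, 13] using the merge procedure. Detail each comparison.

Merging process:

Compare 12 vs 7: take 7 from right. Merged: [7]
Compare 12 vs 7: take 7 from right. Merged: [7, 7]
Compare 12 vs 13: take 12 from left. Merged: [7, 7, 12]
Compare 14 vs 13: take 13 from right. Merged: [7, 7, 12, 13]
Append remaining from left: [14, 15]. Merged: [7, 7, 12, 13, 14, 15]

Final merged array: [7, 7, 12, 13, 14, 15]
Total comparisons: 4

The merged array is [7, 7, 12, 13, 14, 15], requiring 4 comparisons. The merge step runs in O(n) time where n is the total number of elements.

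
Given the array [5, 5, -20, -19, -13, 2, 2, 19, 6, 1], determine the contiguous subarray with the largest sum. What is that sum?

Using Kadane's algorithm on [5, 5, -20, -19, -13, 2, 2, 19, 6, 1]:

Scanning through the array:
Position 1 (value 5): max_ending_here = 10, max_so_far = 10
Position 2 (value -20): max_ending_here = -10, max_so_far = 10
Position 3 (value -19): max_ending_here = -19, max_so_far = 10
Position 4 (value -13): max_ending_here = -13, max_so_far = 10
Position 5 (value 2): max_ending_here = 2, max_so_far = 10
Position 6 (value 2): max_ending_here = 4, max_so_far = 10
Position 7 (value 19): max_ending_here = 23, max_so_far = 23
Position 8 (value 6): max_ending_here = 29, max_so_far = 29
Position 9 (value 1): max_ending_here = 30, max_so_far = 30

Maximum subarray: [2, 2, 19, 6, 1]
Maximum sum: 30

The maximum subarray is [2, 2, 19, 6, 1] with sum 30. This subarray runs from index 5 to index 9.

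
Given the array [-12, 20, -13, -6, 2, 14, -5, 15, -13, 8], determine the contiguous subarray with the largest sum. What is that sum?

Using Kadane's algorithm on [-12, 20, -13, -6, 2, 14, -5, 15, -13, 8]:

Scanning through the array:
Position 1 (value 20): max_ending_here = 20, max_so_far = 20
Position 2 (value -13): max_ending_here = 7, max_so_far = 20
Position 3 (value -6): max_ending_here = 1, max_so_far = 20
Position 4 (value 2): max_ending_here = 3, max_so_far = 20
Position 5 (value 14): max_ending_here = 17, max_so_far = 20
Position 6 (value -5): max_ending_here = 12, max_so_far = 20
Position 7 (value 15): max_ending_here = 27, max_so_far = 27
Position 8 (value -13): max_ending_here = 14, max_so_far = 27
Position 9 (value 8): max_ending_here = 22, max_so_far = 27

Maximum subarray: [20, -13, -6, 2, 14, -5, 15]
Maximum sum: 27

The maximum subarray is [20, -13, -6, 2, 14, -5, 15] with sum 27. This subarray runs from index 1 to index 7.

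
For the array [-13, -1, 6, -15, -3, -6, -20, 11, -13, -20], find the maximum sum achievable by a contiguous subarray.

Using Kadane's algorithm on [-13, -1, 6, -15, -3, -6, -20, 11, -13, -20]:

Scanning through the array:
Position 1 (value -1): max_ending_here = -1, max_so_far = -1
Position 2 (value 6): max_ending_here = 6, max_so_far = 6
Position 3 (value -15): max_ending_here = -9, max_so_far = 6
Position 4 (value -3): max_ending_here = -3, max_so_far = 6
Position 5 (value -6): max_ending_here = -6, max_so_far = 6
Position 6 (value -20): max_ending_here = -20, max_so_far = 6
Position 7 (value 11): max_ending_here = 11, max_so_far = 11
Position 8 (value -13): max_ending_here = -2, max_so_far = 11
Position 9 (value -20): max_ending_here = -20, max_so_far = 11

Maximum subarray: [11]
Maximum sum: 11

The maximum subarray is [11] with sum 11. This subarray runs from index 7 to index 7.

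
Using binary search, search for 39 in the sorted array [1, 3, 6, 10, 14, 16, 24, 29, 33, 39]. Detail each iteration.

Binary search for 39 in [1, 3, 6, 10, 14, 16, 24, 29, 33, 39]:

lo=0, hi=9, mid=4, arr[mid]=14 -> 14 < 39, search right half
lo=5, hi=9, mid=7, arr[mid]=29 -> 29 < 39, search right half
lo=8, hi=9, mid=8, arr[mid]=33 -> 33 < 39, search right half
lo=9, hi=9, mid=9, arr[mid]=39 -> Found target at index 9!

Binary search finds 39 at index 9 after 4 comparisons. The search repeatedly halves the search space by comparing with the middle element.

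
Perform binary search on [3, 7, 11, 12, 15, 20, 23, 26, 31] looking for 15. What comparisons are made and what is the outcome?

Binary search for 15 in [3, 7, 11, 12, 15, 20, 23, 26, 31]:

lo=0, hi=8, mid=4, arr[mid]=15 -> Found target at index 4!

Binary search finds 15 at index 4 after 1 comparisons. The search repeatedly halves the search space by comparing with the middle element.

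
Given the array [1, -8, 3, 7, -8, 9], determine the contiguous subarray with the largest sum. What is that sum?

Using Kadane's algorithm on [1, -8, 3, 7, -8, 9]:

Scanning through the array:
Position 1 (value -8): max_ending_here = -7, max_so_far = 1
Position 2 (value 3): max_ending_here = 3, max_so_far = 3
Position 3 (value 7): max_ending_here = 10, max_so_far = 10
Position 4 (value -8): max_ending_here = 2, max_so_far = 10
Position 5 (value 9): max_ending_here = 11, max_so_far = 11

Maximum subarray: [3, 7, -8, 9]
Maximum sum: 11

The maximum subarray is [3, 7, -8, 9] with sum 11. This subarray runs from index 2 to index 5.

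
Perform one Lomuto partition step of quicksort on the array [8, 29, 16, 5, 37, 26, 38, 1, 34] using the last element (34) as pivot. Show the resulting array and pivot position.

Lomuto partition with pivot = 34:

Initial array: [8, 29, 16, 5, 37, 26, 38, 1, 34]

arr[0]=8 <= 34: swap with position 0, array becomes [8, 29, 16, 5, 37, 26, 38, 1, 34]
arr[1]=29 <= 34: swap with position 1, array becomes [8, 29, 16, 5, 37, 26, 38, 1, 34]
arr[2]=16 <= 34: swap with position 2, array becomes [8, 29, 16, 5, 37, 26, 38, 1, 34]
arr[3]=5 <= 34: swap with position 3, array becomes [8, 29, 16, 5, 37, 26, 38, 1, 34]
arr[4]=37 > 34: no swap
arr[5]=26 <= 34: swap with position 4, array becomes [8, 29, 16, 5, 26, 37, 38, 1, 34]
arr[6]=38 > 34: no swap
arr[7]=1 <= 34: swap with position 5, array becomes [8, 29, 16, 5, 26, 1, 38, 37, 34]

Place pivot at position 6: [8, 29, 16, 5, 26, 1, 34, 37, 38]
Pivot position: 6

After partitioning with pivot 34, the array becomes [8, 29, 16, 5, 26, 1, 34, 37, 38]. The pivot is placed at index 6. All elements to the left of the pivot are <= 34, and all elements to the right are > 34.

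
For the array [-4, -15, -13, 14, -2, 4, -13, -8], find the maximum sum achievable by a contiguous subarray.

Using Kadane's algorithm on [-4, -15, -13, 14, -2, 4, -13, -8]:

Scanning through the array:
Position 1 (value -15): max_ending_here = -15, max_so_far = -4
Position 2 (value -13): max_ending_here = -13, max_so_far = -4
Position 3 (value 14): max_ending_here = 14, max_so_far = 14
Position 4 (value -2): max_ending_here = 12, max_so_far = 14
Position 5 (value 4): max_ending_here = 16, max_so_far = 16
Position 6 (value -13): max_ending_here = 3, max_so_far = 16
Position 7 (value -8): max_ending_here = -5, max_so_far = 16

Maximum subarray: [14, -2, 4]
Maximum sum: 16

The maximum subarray is [14, -2, 4] with sum 16. This subarray runs from index 3 to index 5.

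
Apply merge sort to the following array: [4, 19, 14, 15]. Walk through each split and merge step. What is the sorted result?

Merge sort trace:

Split: [4, 19, 14, 15] -> [4, 19] and [14, 15]
  Split: [4, 19] -> [4] and [19]
  Merge: [4] + [19] -> [4, 19]
  Split: [14, 15] -> [14] and [15]
  Merge: [14] + [15] -> [14, 15]
Merge: [4, 19] + [14, 15] -> [4, 14, 15, 19]

Final sorted array: [4, 14, 15, 19]

The merge sort proceeds by recursively splitting the array and merging sorted halves.
After all merges, the sorted array is [4, 14, 15, 19].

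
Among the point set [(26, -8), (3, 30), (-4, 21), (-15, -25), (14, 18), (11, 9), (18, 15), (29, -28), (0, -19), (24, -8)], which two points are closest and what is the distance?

Computing all pairwise distances among 10 points:

d((26, -8), (3, 30)) = 44.4185
d((26, -8), (-4, 21)) = 41.7253
d((26, -8), (-15, -25)) = 44.3847
d((26, -8), (14, 18)) = 28.6356
d((26, -8), (11, 9)) = 22.6716
d((26, -8), (18, 15)) = 24.3516
d((26, -8), (29, -28)) = 20.2237
d((26, -8), (0, -19)) = 28.2312
d((26, -8), (24, -8)) = 2.0 <-- minimum
d((3, 30), (-4, 21)) = 11.4018
d((3, 30), (-15, -25)) = 57.8705
d((3, 30), (14, 18)) = 16.2788
d((3, 30), (11, 9)) = 22.4722
d((3, 30), (18, 15)) = 21.2132
d((3, 30), (29, -28)) = 63.561
d((3, 30), (0, -19)) = 49.0918
d((3, 30), (24, -8)) = 43.4166
d((-4, 21), (-15, -25)) = 47.2969
d((-4, 21), (14, 18)) = 18.2483
d((-4, 21), (11, 9)) = 19.2094
d((-4, 21), (18, 15)) = 22.8035
d((-4, 21), (29, -28)) = 59.0762
d((-4, 21), (0, -19)) = 40.1995
d((-4, 21), (24, -8)) = 40.3113
d((-15, -25), (14, 18)) = 51.8652
d((-15, -25), (11, 9)) = 42.8019
d((-15, -25), (18, 15)) = 51.8556
d((-15, -25), (29, -28)) = 44.1022
d((-15, -25), (0, -19)) = 16.1555
d((-15, -25), (24, -8)) = 42.5441
d((14, 18), (11, 9)) = 9.4868
d((14, 18), (18, 15)) = 5.0
d((14, 18), (29, -28)) = 48.3839
d((14, 18), (0, -19)) = 39.5601
d((14, 18), (24, -8)) = 27.8568
d((11, 9), (18, 15)) = 9.2195
d((11, 9), (29, -28)) = 41.1461
d((11, 9), (0, -19)) = 30.0832
d((11, 9), (24, -8)) = 21.4009
d((18, 15), (29, -28)) = 44.3847
d((18, 15), (0, -19)) = 38.4708
d((18, 15), (24, -8)) = 23.7697
d((29, -28), (0, -19)) = 30.3645
d((29, -28), (24, -8)) = 20.6155
d((0, -19), (24, -8)) = 26.4008

Closest pair: (26, -8) and (24, -8) with distance 2.0

The closest pair is (26, -8) and (24, -8) with Euclidean distance 2.0. For 10 points, brute-force pairwise comparison is shown above. For large n, the divide-and-conquer algorithm (sort by x, recurse on halves, check the dividing strip) achieves O(n log n).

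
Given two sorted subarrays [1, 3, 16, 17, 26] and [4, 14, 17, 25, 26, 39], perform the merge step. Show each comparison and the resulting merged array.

Merging process:

Compare 1 vs 4: take 1 from left. Merged: [1]
Compare 3 vs 4: take 3 from left. Merged: [1, 3]
Compare 16 vs 4: take 4 from right. Merged: [1, 3, 4]
Compare 16 vs 14: take 14 from right. Merged: [1, 3, 4, 14]
Compare 16 vs 17: take 16 from left. Merged: [1, 3, 4, 14, 16]
Compare 17 vs 17: take 17 from left. Merged: [1, 3, 4, 14, 16, 17]
Compare 26 vs 17: take 17 from right. Merged: [1, 3, 4, 14, 16, 17, 17]
Compare 26 vs 25: take 25 from right. Merged: [1, 3, 4, 14, 16, 17, 17, 25]
Compare 26 vs 26: take 26 from left. Merged: [1, 3, 4, 14, 16, 17, 17, 25, 26]
Append remaining from right: [26, 39]. Merged: [1, 3, 4, 14, 16, 17, 17, 25, 26, 26, 39]

Final merged array: [1, 3, 4, 14, 16, 17, 17, 25, 26, 26, 39]
Total comparisons: 9

The merged array is [1, 3, 4, 14, 16, 17, 17, 25, 26, 26, 39], requiring 9 comparisons. The merge step runs in O(n) time where n is the total number of elements.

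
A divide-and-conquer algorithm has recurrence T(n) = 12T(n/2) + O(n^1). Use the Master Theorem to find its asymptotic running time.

Master Theorem for T(n) = 12T(n/2) + O(n^1):

a = 12, b = 2, c = 1
log_b(a) = log_2(12) = 3.5850

Case 1: c = 1 < log_2(12) = 3.5850
T(n) = O(n^(log_2 12))

For T(n) = 12T(n/2) + O(n^1): log_2(12) = 3.5850. This is Case 1 of the Master Theorem (c < log_b(a), work dominated by leaves), giving O(n^(log_2 12)).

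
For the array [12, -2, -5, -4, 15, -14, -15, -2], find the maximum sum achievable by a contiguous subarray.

Using Kadane's algorithm on [12, -2, -5, -4, 15, -14, -15, -2]:

Scanning through the array:
Position 1 (value -2): max_ending_here = 10, max_so_far = 12
Position 2 (value -5): max_ending_here = 5, max_so_far = 12
Position 3 (value -4): max_ending_here = 1, max_so_far = 12
Position 4 (value 15): max_ending_here = 16, max_so_far = 16
Position 5 (value -14): max_ending_here = 2, max_so_far = 16
Position 6 (value -15): max_ending_here = -13, max_so_far = 16
Position 7 (value -2): max_ending_here = -2, max_so_far = 16

Maximum subarray: [12, -2, -5, -4, 15]
Maximum sum: 16

The maximum subarray is [12, -2, -5, -4, 15] with sum 16. This subarray runs from index 0 to index 4.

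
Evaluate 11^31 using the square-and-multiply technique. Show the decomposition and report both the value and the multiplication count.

Computing 11^31 by squaring (build up from 11^1; each line after the first costs one multiplication):

11^1 = 11
11^2 = (11^1)^2 = 11^2 = 121
11^3 = 11 * 11^2 = 11 * 121 = 1331
11^6 = (11^3)^2 = 1331^2 = 1771561
11^7 = 11 * 11^6 = 11 * 1771561 = 19487171
11^14 = (11^7)^2 = 19487171^2 = 379749833583241
11^15 = 11 * 11^14 = 11 * 379749833583241 = 4177248169415651
11^30 = (11^15)^2 = 4177248169415651^2 = 17449402268886407318558803753801
11^31 = 11 * 11^30 = 11 * 17449402268886407318558803753801 = 191943424957750480504146841291811

Result: 191943424957750480504146841291811
Multiplications needed: 8 (8 lines after 11^1)

11^31 = 191943424957750480504146841291811. Using exponentiation by squaring, this requires 8 multiplications. The key idea: if the exponent is even, square the half-power; if odd, multiply by the base once.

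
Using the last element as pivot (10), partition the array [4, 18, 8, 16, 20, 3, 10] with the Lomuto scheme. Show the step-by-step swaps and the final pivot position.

Lomuto partition with pivot = 10:

Initial array: [4, 18, 8, 16, 20, 3, 10]

arr[0]=4 <= 10: swap with position 0, array becomes [4, 18, 8, 16, 20, 3, 10]
arr[1]=18 > 10: no swap
arr[2]=8 <= 10: swap with position 1, array becomes [4, 8, 18, 16, 20, 3, 10]
arr[3]=16 > 10: no swap
arr[4]=20 > 10: no swap
arr[5]=3 <= 10: swap with position 2, array becomes [4, 8, 3, 16, 20, 18, 10]

Place pivot at position 3: [4, 8, 3, 10, 20, 18, 16]
Pivot position: 3

After partitioning with pivot 10, the array becomes [4, 8, 3, 10, 20, 18, 16]. The pivot is placed at index 3. All elements to the left of the pivot are <= 10, and all elements to the right are > 10.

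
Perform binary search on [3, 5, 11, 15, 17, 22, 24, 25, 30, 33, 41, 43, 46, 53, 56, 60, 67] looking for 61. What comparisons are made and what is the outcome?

Binary search for 61 in [3, 5, 11, 15, 17, 22, 24, 25, 30, 33, 41, 43, 46, 53, 56, 60, 67]:

lo=0, hi=16, mid=8, arr[mid]=30 -> 30 < 61, search right half
lo=9, hi=16, mid=12, arr[mid]=46 -> 46 < 61, search right half
lo=13, hi=16, mid=14, arr[mid]=56 -> 56 < 61, search right half
lo=15, hi=16, mid=15, arr[mid]=60 -> 60 < 61, search right half
lo=16, hi=16, mid=16, arr[mid]=67 -> 67 > 61, search left half
lo=16 > hi=15, target 61 not found

Binary search determines that 61 is not in the array after 5 comparisons. The search space was exhausted without finding the target.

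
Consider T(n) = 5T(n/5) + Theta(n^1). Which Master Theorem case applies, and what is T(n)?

Master Theorem for T(n) = 5T(n/5) + O(n^1):

a = 5, b = 5, c = 1
log_b(a) = log_5(5) = 1.0000

Case 2: c = 1 = log_5(5) = 1.0000
T(n) = O(n^1 log n) = O(n log n)

For T(n) = 5T(n/5) + O(n^1): log_5(5) = 1.0000. This is Case 2 of the Master Theorem (c = log_b(a), equal work at all levels), giving O(n log n).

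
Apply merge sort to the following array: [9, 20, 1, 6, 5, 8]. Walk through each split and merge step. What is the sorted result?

Merge sort trace:

Split: [9, 20, 1, 6, 5, 8] -> [9, 20, 1] and [6, 5, 8]
  Split: [9, 20, 1] -> [9] and [20, 1]
    Split: [20, 1] -> [20] and [1]
    Merge: [20] + [1] -> [1, 20]
  Merge: [9] + [1, 20] -> [1, 9, 20]
  Split: [6, 5, 8] -> [6] and [5, 8]
    Split: [5, 8] -> [5] and [8]
    Merge: [5] + [8] -> [5, 8]
  Merge: [6] + [5, 8] -> [5, 6, 8]
Merge: [1, 9, 20] + [5, 6, 8] -> [1, 5, 6, 8, 9, 20]

Final sorted array: [1, 5, 6, 8, 9, 20]

The merge sort proceeds by recursively splitting the array and merging sorted halves.
After all merges, the sorted array is [1, 5, 6, 8, 9, 20].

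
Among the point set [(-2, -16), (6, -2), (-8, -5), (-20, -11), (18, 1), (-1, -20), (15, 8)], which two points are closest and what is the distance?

Computing all pairwise distances among 7 points:

d((-2, -16), (6, -2)) = 16.1245
d((-2, -16), (-8, -5)) = 12.53
d((-2, -16), (-20, -11)) = 18.6815
d((-2, -16), (18, 1)) = 26.2488
d((-2, -16), (-1, -20)) = 4.1231 <-- minimum
d((-2, -16), (15, 8)) = 29.4109
d((6, -2), (-8, -5)) = 14.3178
d((6, -2), (-20, -11)) = 27.5136
d((6, -2), (18, 1)) = 12.3693
d((6, -2), (-1, -20)) = 19.3132
d((6, -2), (15, 8)) = 13.4536
d((-8, -5), (-20, -11)) = 13.4164
d((-8, -5), (18, 1)) = 26.6833
d((-8, -5), (-1, -20)) = 16.5529
d((-8, -5), (15, 8)) = 26.4197
d((-20, -11), (18, 1)) = 39.8497
d((-20, -11), (-1, -20)) = 21.0238
d((-20, -11), (15, 8)) = 39.8246
d((18, 1), (-1, -20)) = 28.3196
d((18, 1), (15, 8)) = 7.6158
d((-1, -20), (15, 8)) = 32.249

Closest pair: (-2, -16) and (-1, -20) with distance 4.1231

The closest pair is (-2, -16) and (-1, -20) with Euclidean distance 4.1231. For 7 points, brute-force pairwise comparison is shown above. For large n, the divide-and-conquer algorithm (sort by x, recurse on halves, check the dividing strip) achieves O(n log n).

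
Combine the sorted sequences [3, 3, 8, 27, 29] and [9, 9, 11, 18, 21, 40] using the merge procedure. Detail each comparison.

Merging process:

Compare 3 vs 9: take 3 from left. Merged: [3]
Compare 3 vs 9: take 3 from left. Merged: [3, 3]
Compare 8 vs 9: take 8 from left. Merged: [3, 3, 8]
Compare 27 vs 9: take 9 from right. Merged: [3, 3, 8, 9]
Compare 27 vs 9: take 9 from right. Merged: [3, 3, 8, 9, 9]
Compare 27 vs 11: take 11 from right. Merged: [3, 3, 8, 9, 9, 11]
Compare 27 vs 18: take 18 from right. Merged: [3, 3, 8, 9, 9, 11, 18]
Compare 27 vs 21: take 21 from right. Merged: [3, 3, 8, 9, 9, 11, 18, 21]
Compare 27 vs 40: take 27 from left. Merged: [3, 3, 8, 9, 9, 11, 18, 21, 27]
Compare 29 vs 40: take 29 from left. Merged: [3, 3, 8, 9, 9, 11, 18, 21, 27, 29]
Append remaining from right: [40]. Merged: [3, 3, 8, 9, 9, 11, 18, 21, 27, 29, 40]

Final merged array: [3, 3, 8, 9, 9, 11, 18, 21, 27, 29, 40]
Total comparisons: 10

The merged array is [3, 3, 8, 9, 9, 11, 18, 21, 27, 29, 40], requiring 10 comparisons. The merge step runs in O(n) time where n is the total number of elements.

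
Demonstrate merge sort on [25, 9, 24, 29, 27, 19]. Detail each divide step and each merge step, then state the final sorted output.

Merge sort trace:

Split: [25, 9, 24, 29, 27, 19] -> [25, 9, 24] and [29, 27, 19]
  Split: [25, 9, 24] -> [25] and [9, 24]
    Split: [9, 24] -> [9] and [24]
    Merge: [9] + [24] -> [9, 24]
  Merge: [25] + [9, 24] -> [9, 24, 25]
  Split: [29, 27, 19] -> [29] and [27, 19]
    Split: [27, 19] -> [27] and [19]
    Merge: [27] + [19] -> [19, 27]
  Merge: [29] + [19, 27] -> [19, 27, 29]
Merge: [9, 24, 25] + [19, 27, 29] -> [9, 19, 24, 25, 27, 29]

Final sorted array: [9, 19, 24, 25, 27, 29]

The merge sort proceeds by recursively splitting the array and merging sorted halves.
After all merges, the sorted array is [9, 19, 24, 25, 27, 29].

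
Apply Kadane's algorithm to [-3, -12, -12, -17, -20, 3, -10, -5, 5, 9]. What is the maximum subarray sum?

Using Kadane's algorithm on [-3, -12, -12, -17, -20, 3, -10, -5, 5, 9]:

Scanning through the array:
Position 1 (value -12): max_ending_here = -12, max_so_far = -3
Position 2 (value -12): max_ending_here = -12, max_so_far = -3
Position 3 (value -17): max_ending_here = -17, max_so_far = -3
Position 4 (value -20): max_ending_here = -20, max_so_far = -3
Position 5 (value 3): max_ending_here = 3, max_so_far = 3
Position 6 (value -10): max_ending_here = -7, max_so_far = 3
Position 7 (value -5): max_ending_here = -5, max_so_far = 3
Position 8 (value 5): max_ending_here = 5, max_so_far = 5
Position 9 (value 9): max_ending_here = 14, max_so_far = 14

Maximum subarray: [5, 9]
Maximum sum: 14

The maximum subarray is [5, 9] with sum 14. This subarray runs from index 8 to index 9.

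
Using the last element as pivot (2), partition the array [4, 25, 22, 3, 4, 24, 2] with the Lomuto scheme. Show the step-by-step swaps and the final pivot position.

Lomuto partition with pivot = 2:

Initial array: [4, 25, 22, 3, 4, 24, 2]

arr[0]=4 > 2: no swap
arr[1]=25 > 2: no swap
arr[2]=22 > 2: no swap
arr[3]=3 > 2: no swap
arr[4]=4 > 2: no swap
arr[5]=24 > 2: no swap

Place pivot at position 0: [2, 25, 22, 3, 4, 24, 4]
Pivot position: 0

After partitioning with pivot 2, the array becomes [2, 25, 22, 3, 4, 24, 4]. The pivot is placed at index 0. All elements to the left of the pivot are <= 2, and all elements to the right are > 2.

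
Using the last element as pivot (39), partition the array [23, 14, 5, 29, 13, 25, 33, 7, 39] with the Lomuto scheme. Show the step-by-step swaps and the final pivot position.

Lomuto partition with pivot = 39:

Initial array: [23, 14, 5, 29, 13, 25, 33, 7, 39]

arr[0]=23 <= 39: swap with position 0, array becomes [23, 14, 5, 29, 13, 25, 33, 7, 39]
arr[1]=14 <= 39: swap with position 1, array becomes [23, 14, 5, 29, 13, 25, 33, 7, 39]
arr[2]=5 <= 39: swap with position 2, array becomes [23, 14, 5, 29, 13, 25, 33, 7, 39]
arr[3]=29 <= 39: swap with position 3, array becomes [23, 14, 5, 29, 13, 25, 33, 7, 39]
arr[4]=13 <= 39: swap with position 4, array becomes [23, 14, 5, 29, 13, 25, 33, 7, 39]
arr[5]=25 <= 39: swap with position 5, array becomes [23, 14, 5, 29, 13, 25, 33, 7, 39]
arr[6]=33 <= 39: swap with position 6, array becomes [23, 14, 5, 29, 13, 25, 33, 7, 39]
arr[7]=7 <= 39: swap with position 7, array becomes [23, 14, 5, 29, 13, 25, 33, 7, 39]

Place pivot at position 8: [23, 14, 5, 29, 13, 25, 33, 7, 39]
Pivot position: 8

After partitioning with pivot 39, the array becomes [23, 14, 5, 29, 13, 25, 33, 7, 39]. The pivot is placed at index 8. All elements to the left of the pivot are <= 39, and all elements to the right are > 39.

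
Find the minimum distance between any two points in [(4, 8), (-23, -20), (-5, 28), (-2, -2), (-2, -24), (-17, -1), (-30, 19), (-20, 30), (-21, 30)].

Computing all pairwise distances among 9 points:

d((4, 8), (-23, -20)) = 38.8973
d((4, 8), (-5, 28)) = 21.9317
d((4, 8), (-2, -2)) = 11.6619
d((4, 8), (-2, -24)) = 32.5576
d((4, 8), (-17, -1)) = 22.8473
d((4, 8), (-30, 19)) = 35.7351
d((4, 8), (-20, 30)) = 32.5576
d((4, 8), (-21, 30)) = 33.3017
d((-23, -20), (-5, 28)) = 51.264
d((-23, -20), (-2, -2)) = 27.6586
d((-23, -20), (-2, -24)) = 21.3776
d((-23, -20), (-17, -1)) = 19.9249
d((-23, -20), (-30, 19)) = 39.6232
d((-23, -20), (-20, 30)) = 50.0899
d((-23, -20), (-21, 30)) = 50.04
d((-5, 28), (-2, -2)) = 30.1496
d((-5, 28), (-2, -24)) = 52.0865
d((-5, 28), (-17, -1)) = 31.3847
d((-5, 28), (-30, 19)) = 26.5707
d((-5, 28), (-20, 30)) = 15.1327
d((-5, 28), (-21, 30)) = 16.1245
d((-2, -2), (-2, -24)) = 22.0
d((-2, -2), (-17, -1)) = 15.0333
d((-2, -2), (-30, 19)) = 35.0
d((-2, -2), (-20, 30)) = 36.7151
d((-2, -2), (-21, 30)) = 37.2156
d((-2, -24), (-17, -1)) = 27.4591
d((-2, -24), (-30, 19)) = 51.3128
d((-2, -24), (-20, 30)) = 56.921
d((-2, -24), (-21, 30)) = 57.2451
d((-17, -1), (-30, 19)) = 23.8537
d((-17, -1), (-20, 30)) = 31.1448
d((-17, -1), (-21, 30)) = 31.257
d((-30, 19), (-20, 30)) = 14.8661
d((-30, 19), (-21, 30)) = 14.2127
d((-20, 30), (-21, 30)) = 1.0 <-- minimum

Closest pair: (-20, 30) and (-21, 30) with distance 1.0

The closest pair is (-20, 30) and (-21, 30) with Euclidean distance 1.0. For 9 points, brute-force pairwise comparison is shown above. For large n, the divide-and-conquer algorithm (sort by x, recurse on halves, check the dividing strip) achieves O(n log n).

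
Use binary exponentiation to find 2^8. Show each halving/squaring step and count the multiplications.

Computing 2^8 by squaring (build up from 2^1; each line after the first costs one multiplication):

2^1 = 2
2^2 = (2^1)^2 = 2^2 = 4
2^4 = (2^2)^2 = 4^2 = 16
2^8 = (2^4)^2 = 16^2 = 256

Result: 256
Multiplications needed: 3 (3 lines after 2^1)

2^8 = 256. Using exponentiation by squaring, this requires 3 multiplications. The key idea: if the exponent is even, square the half-power; if odd, multiply by the base once.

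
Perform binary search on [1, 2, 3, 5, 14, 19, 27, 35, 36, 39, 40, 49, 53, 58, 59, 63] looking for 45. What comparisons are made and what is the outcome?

Binary search for 45 in [1, 2, 3, 5, 14, 19, 27, 35, 36, 39, 40, 49, 53, 58, 59, 63]:

lo=0, hi=15, mid=7, arr[mid]=35 -> 35 < 45, search right half
lo=8, hi=15, mid=11, arr[mid]=49 -> 49 > 45, search left half
lo=8, hi=10, mid=9, arr[mid]=39 -> 39 < 45, search right half
lo=10, hi=10, mid=10, arr[mid]=40 -> 40 < 45, search right half
lo=11 > hi=10, target 45 not found

Binary search determines that 45 is not in the array after 4 comparisons. The search space was exhausted without finding the target.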